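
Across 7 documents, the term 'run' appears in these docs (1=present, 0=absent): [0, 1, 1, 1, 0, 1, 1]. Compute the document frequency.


Checking each document for 'run':
Doc 1: absent
Doc 2: present
Doc 3: present
Doc 4: present
Doc 5: absent
Doc 6: present
Doc 7: present
df = sum of presences = 0 + 1 + 1 + 1 + 0 + 1 + 1 = 5

5


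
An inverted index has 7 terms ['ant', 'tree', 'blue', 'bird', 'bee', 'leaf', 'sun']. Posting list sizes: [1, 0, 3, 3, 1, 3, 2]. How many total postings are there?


Summing posting list sizes:
'ant': 1 postings
'tree': 0 postings
'blue': 3 postings
'bird': 3 postings
'bee': 1 postings
'leaf': 3 postings
'sun': 2 postings
Total = 1 + 0 + 3 + 3 + 1 + 3 + 2 = 13

13


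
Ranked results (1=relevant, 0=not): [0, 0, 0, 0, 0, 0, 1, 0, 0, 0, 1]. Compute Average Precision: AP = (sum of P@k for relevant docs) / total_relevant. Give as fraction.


Computing P@k for each relevant position:
Position 1: not relevant
Position 2: not relevant
Position 3: not relevant
Position 4: not relevant
Position 5: not relevant
Position 6: not relevant
Position 7: relevant, P@7 = 1/7 = 1/7
Position 8: not relevant
Position 9: not relevant
Position 10: not relevant
Position 11: relevant, P@11 = 2/11 = 2/11
Sum of P@k = 1/7 + 2/11 = 25/77
AP = 25/77 / 2 = 25/154

25/154


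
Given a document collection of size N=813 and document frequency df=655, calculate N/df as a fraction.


IDF ratio = N / df
= 813 / 655
= 813/655

813/655


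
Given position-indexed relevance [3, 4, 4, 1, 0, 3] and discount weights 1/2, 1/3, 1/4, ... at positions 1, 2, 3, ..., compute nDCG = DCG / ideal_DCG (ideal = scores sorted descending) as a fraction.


Position discount weights w_i = 1/(i+1) for i=1..6:
Weights = [1/2, 1/3, 1/4, 1/5, 1/6, 1/7]
Actual relevance: [3, 4, 4, 1, 0, 3]
DCG = 3/2 + 4/3 + 4/4 + 1/5 + 0/6 + 3/7 = 937/210
Ideal relevance (sorted desc): [4, 4, 3, 3, 1, 0]
Ideal DCG = 4/2 + 4/3 + 3/4 + 3/5 + 1/6 + 0/7 = 97/20
nDCG = DCG / ideal_DCG = 937/210 / 97/20 = 1874/2037

1874/2037


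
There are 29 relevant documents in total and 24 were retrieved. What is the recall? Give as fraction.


Recall = retrieved_relevant / total_relevant
= 24 / 29
= 24 / (24 + 5)
= 24/29

24/29


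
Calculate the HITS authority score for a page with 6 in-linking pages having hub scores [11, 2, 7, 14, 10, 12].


Authority = sum of hub scores of in-linkers
In-link 1: hub score = 11
In-link 2: hub score = 2
In-link 3: hub score = 7
In-link 4: hub score = 14
In-link 5: hub score = 10
In-link 6: hub score = 12
Authority = 11 + 2 + 7 + 14 + 10 + 12 = 56

56


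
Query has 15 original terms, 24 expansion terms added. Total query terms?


Original terms: 15
Expansion terms: 24
Total = 15 + 24 = 39

39


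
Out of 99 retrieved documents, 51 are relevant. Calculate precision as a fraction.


Precision = relevant_retrieved / total_retrieved
= 51 / 99
= 51 / (51 + 48)
= 17/33

17/33


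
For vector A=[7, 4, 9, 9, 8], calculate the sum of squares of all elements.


|A|^2 = sum of squared components
A[0]^2 = 7^2 = 49
A[1]^2 = 4^2 = 16
A[2]^2 = 9^2 = 81
A[3]^2 = 9^2 = 81
A[4]^2 = 8^2 = 64
Sum = 49 + 16 + 81 + 81 + 64 = 291

291


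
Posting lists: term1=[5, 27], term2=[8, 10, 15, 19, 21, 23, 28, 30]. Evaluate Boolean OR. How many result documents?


Boolean OR: find union of posting lists
term1 docs: [5, 27]
term2 docs: [8, 10, 15, 19, 21, 23, 28, 30]
Union: [5, 8, 10, 15, 19, 21, 23, 27, 28, 30]
|union| = 10

10


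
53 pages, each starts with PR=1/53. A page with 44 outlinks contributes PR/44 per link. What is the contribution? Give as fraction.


Initial PR = 1/53 = 1/53
Outlinks = 44
Contribution per link = PR / outlinks
= 1/53 / 44
= 1/2332

1/2332


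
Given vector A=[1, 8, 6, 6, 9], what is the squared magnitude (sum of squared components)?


|A|^2 = sum of squared components
A[0]^2 = 1^2 = 1
A[1]^2 = 8^2 = 64
A[2]^2 = 6^2 = 36
A[3]^2 = 6^2 = 36
A[4]^2 = 9^2 = 81
Sum = 1 + 64 + 36 + 36 + 81 = 218

218


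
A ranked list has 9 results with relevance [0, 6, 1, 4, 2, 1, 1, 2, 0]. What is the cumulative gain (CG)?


Cumulative Gain = sum of relevance scores
Position 1: rel=0, running sum=0
Position 2: rel=6, running sum=6
Position 3: rel=1, running sum=7
Position 4: rel=4, running sum=11
Position 5: rel=2, running sum=13
Position 6: rel=1, running sum=14
Position 7: rel=1, running sum=15
Position 8: rel=2, running sum=17
Position 9: rel=0, running sum=17
CG = 17

17


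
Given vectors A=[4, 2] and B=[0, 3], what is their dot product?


Dot product = sum of element-wise products
A[0]*B[0] = 4*0 = 0
A[1]*B[1] = 2*3 = 6
Sum = 0 + 6 = 6

6


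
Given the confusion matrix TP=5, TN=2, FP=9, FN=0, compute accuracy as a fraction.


Accuracy = (TP + TN) / (TP + TN + FP + FN)
TP + TN = 5 + 2 = 7
Total = 5 + 2 + 9 + 0 = 16
Accuracy = 7 / 16 = 7/16

7/16


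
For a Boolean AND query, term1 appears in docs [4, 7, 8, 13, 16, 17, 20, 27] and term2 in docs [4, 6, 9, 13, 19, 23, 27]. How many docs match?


Boolean AND: find intersection of posting lists
term1 docs: [4, 7, 8, 13, 16, 17, 20, 27]
term2 docs: [4, 6, 9, 13, 19, 23, 27]
Intersection: [4, 13, 27]
|intersection| = 3

3


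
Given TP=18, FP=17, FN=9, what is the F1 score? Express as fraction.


F1 = 2 * P * R / (P + R)
P = TP/(TP+FP) = 18/35 = 18/35
R = TP/(TP+FN) = 18/27 = 2/3
2 * P * R = 2 * 18/35 * 2/3 = 24/35
P + R = 18/35 + 2/3 = 124/105
F1 = 24/35 / 124/105 = 18/31

18/31


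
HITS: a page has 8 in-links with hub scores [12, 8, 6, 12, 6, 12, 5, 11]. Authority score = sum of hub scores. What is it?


Authority = sum of hub scores of in-linkers
In-link 1: hub score = 12
In-link 2: hub score = 8
In-link 3: hub score = 6
In-link 4: hub score = 12
In-link 5: hub score = 6
In-link 6: hub score = 12
In-link 7: hub score = 5
In-link 8: hub score = 11
Authority = 12 + 8 + 6 + 12 + 6 + 12 + 5 + 11 = 72

72


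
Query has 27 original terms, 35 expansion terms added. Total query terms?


Original terms: 27
Expansion terms: 35
Total = 27 + 35 = 62

62


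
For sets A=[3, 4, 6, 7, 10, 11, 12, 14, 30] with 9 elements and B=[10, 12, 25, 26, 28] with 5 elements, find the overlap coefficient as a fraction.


A intersect B = [10, 12]
|A intersect B| = 2
min(|A|, |B|) = min(9, 5) = 5
Overlap = 2 / 5 = 2/5

2/5


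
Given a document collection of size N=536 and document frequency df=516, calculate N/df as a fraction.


IDF ratio = N / df
= 536 / 516
= 134/129

134/129


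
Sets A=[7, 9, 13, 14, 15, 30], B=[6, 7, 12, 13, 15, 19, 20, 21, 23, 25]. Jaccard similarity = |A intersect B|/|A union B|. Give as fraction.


A intersect B = [7, 13, 15]
|A intersect B| = 3
A union B = [6, 7, 9, 12, 13, 14, 15, 19, 20, 21, 23, 25, 30]
|A union B| = 13
Jaccard = 3/13 = 3/13

3/13


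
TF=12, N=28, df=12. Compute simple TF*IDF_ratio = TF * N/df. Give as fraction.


TF * (N/df)
= 12 * (28/12)
= 12 * 7/3
= 28

28


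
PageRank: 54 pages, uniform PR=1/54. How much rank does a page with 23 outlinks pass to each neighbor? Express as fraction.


Initial PR = 1/54 = 1/54
Outlinks = 23
Contribution per link = PR / outlinks
= 1/54 / 23
= 1/1242

1/1242


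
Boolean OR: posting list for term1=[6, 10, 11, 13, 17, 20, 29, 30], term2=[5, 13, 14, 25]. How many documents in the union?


Boolean OR: find union of posting lists
term1 docs: [6, 10, 11, 13, 17, 20, 29, 30]
term2 docs: [5, 13, 14, 25]
Union: [5, 6, 10, 11, 13, 14, 17, 20, 25, 29, 30]
|union| = 11

11


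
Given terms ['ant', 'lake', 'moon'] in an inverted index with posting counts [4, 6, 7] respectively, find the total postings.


Summing posting list sizes:
'ant': 4 postings
'lake': 6 postings
'moon': 7 postings
Total = 4 + 6 + 7 = 17

17


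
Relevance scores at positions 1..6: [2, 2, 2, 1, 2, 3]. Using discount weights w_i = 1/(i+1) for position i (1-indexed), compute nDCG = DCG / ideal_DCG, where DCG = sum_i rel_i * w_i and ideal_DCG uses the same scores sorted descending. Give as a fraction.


Position discount weights w_i = 1/(i+1) for i=1..6:
Weights = [1/2, 1/3, 1/4, 1/5, 1/6, 1/7]
Actual relevance: [2, 2, 2, 1, 2, 3]
DCG = 2/2 + 2/3 + 2/4 + 1/5 + 2/6 + 3/7 = 219/70
Ideal relevance (sorted desc): [3, 2, 2, 2, 2, 1]
Ideal DCG = 3/2 + 2/3 + 2/4 + 2/5 + 2/6 + 1/7 = 124/35
nDCG = DCG / ideal_DCG = 219/70 / 124/35 = 219/248

219/248


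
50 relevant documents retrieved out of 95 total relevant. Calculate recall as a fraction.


Recall = retrieved_relevant / total_relevant
= 50 / 95
= 50 / (50 + 45)
= 10/19

10/19


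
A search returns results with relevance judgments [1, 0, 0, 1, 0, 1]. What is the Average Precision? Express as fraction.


Computing P@k for each relevant position:
Position 1: relevant, P@1 = 1/1 = 1
Position 2: not relevant
Position 3: not relevant
Position 4: relevant, P@4 = 2/4 = 1/2
Position 5: not relevant
Position 6: relevant, P@6 = 3/6 = 1/2
Sum of P@k = 1 + 1/2 + 1/2 = 2
AP = 2 / 3 = 2/3

2/3


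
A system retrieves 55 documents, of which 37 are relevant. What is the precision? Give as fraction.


Precision = relevant_retrieved / total_retrieved
= 37 / 55
= 37 / (37 + 18)
= 37/55

37/55


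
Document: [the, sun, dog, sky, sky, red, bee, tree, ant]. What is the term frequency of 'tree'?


Document has 9 words
Scanning for 'tree':
Found at positions: [7]
Count = 1

1


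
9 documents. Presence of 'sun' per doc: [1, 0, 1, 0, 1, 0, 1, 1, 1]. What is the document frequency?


Checking each document for 'sun':
Doc 1: present
Doc 2: absent
Doc 3: present
Doc 4: absent
Doc 5: present
Doc 6: absent
Doc 7: present
Doc 8: present
Doc 9: present
df = sum of presences = 1 + 0 + 1 + 0 + 1 + 0 + 1 + 1 + 1 = 6

6


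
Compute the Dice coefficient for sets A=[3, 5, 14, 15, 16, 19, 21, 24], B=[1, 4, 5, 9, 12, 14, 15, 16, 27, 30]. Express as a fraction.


A intersect B = [5, 14, 15, 16]
|A intersect B| = 4
|A| = 8, |B| = 10
Dice = 2*4 / (8+10)
= 8 / 18 = 4/9

4/9


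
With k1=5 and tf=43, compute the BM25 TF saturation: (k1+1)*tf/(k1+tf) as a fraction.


BM25 TF component = (k1+1)*tf / (k1+tf)
k1 = 5, tf = 43
Numerator = (5+1)*43 = 258
Denominator = 5 + 43 = 48
= 258/48 = 43/8

43/8


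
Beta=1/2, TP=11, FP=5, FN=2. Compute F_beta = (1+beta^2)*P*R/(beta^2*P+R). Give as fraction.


P = TP/(TP+FP) = 11/16 = 11/16
R = TP/(TP+FN) = 11/13 = 11/13
beta^2 = 1/2^2 = 1/4
(1 + beta^2) = 5/4
Numerator = (1+beta^2)*P*R = 605/832
Denominator = beta^2*P + R = 11/64 + 11/13 = 847/832
F_beta = 5/7

5/7


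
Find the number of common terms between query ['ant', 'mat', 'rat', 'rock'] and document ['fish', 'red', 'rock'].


Query terms: ['ant', 'mat', 'rat', 'rock']
Document terms: ['fish', 'red', 'rock']
Common terms: ['rock']
Overlap count = 1

1


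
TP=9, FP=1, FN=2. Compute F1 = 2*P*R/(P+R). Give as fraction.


F1 = 2 * P * R / (P + R)
P = TP/(TP+FP) = 9/10 = 9/10
R = TP/(TP+FN) = 9/11 = 9/11
2 * P * R = 2 * 9/10 * 9/11 = 81/55
P + R = 9/10 + 9/11 = 189/110
F1 = 81/55 / 189/110 = 6/7

6/7


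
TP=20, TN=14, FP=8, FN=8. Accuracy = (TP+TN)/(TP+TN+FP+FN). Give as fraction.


Accuracy = (TP + TN) / (TP + TN + FP + FN)
TP + TN = 20 + 14 = 34
Total = 20 + 14 + 8 + 8 = 50
Accuracy = 34 / 50 = 17/25

17/25


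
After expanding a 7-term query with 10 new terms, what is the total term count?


Original terms: 7
Expansion terms: 10
Total = 7 + 10 = 17

17


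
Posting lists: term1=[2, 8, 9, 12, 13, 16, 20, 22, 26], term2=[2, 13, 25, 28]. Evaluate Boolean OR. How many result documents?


Boolean OR: find union of posting lists
term1 docs: [2, 8, 9, 12, 13, 16, 20, 22, 26]
term2 docs: [2, 13, 25, 28]
Union: [2, 8, 9, 12, 13, 16, 20, 22, 25, 26, 28]
|union| = 11

11


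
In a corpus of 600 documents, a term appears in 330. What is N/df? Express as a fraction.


IDF ratio = N / df
= 600 / 330
= 20/11

20/11


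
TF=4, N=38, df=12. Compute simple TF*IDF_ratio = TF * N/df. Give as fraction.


TF * (N/df)
= 4 * (38/12)
= 4 * 19/6
= 38/3

38/3


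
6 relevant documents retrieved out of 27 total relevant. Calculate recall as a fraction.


Recall = retrieved_relevant / total_relevant
= 6 / 27
= 6 / (6 + 21)
= 2/9

2/9


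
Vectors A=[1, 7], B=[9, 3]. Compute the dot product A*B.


Dot product = sum of element-wise products
A[0]*B[0] = 1*9 = 9
A[1]*B[1] = 7*3 = 21
Sum = 9 + 21 = 30

30


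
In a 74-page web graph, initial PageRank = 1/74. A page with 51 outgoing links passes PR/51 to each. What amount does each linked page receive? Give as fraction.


Initial PR = 1/74 = 1/74
Outlinks = 51
Contribution per link = PR / outlinks
= 1/74 / 51
= 1/3774

1/3774


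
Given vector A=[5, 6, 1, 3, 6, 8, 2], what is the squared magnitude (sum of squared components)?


|A|^2 = sum of squared components
A[0]^2 = 5^2 = 25
A[1]^2 = 6^2 = 36
A[2]^2 = 1^2 = 1
A[3]^2 = 3^2 = 9
A[4]^2 = 6^2 = 36
A[5]^2 = 8^2 = 64
A[6]^2 = 2^2 = 4
Sum = 25 + 36 + 1 + 9 + 36 + 64 + 4 = 175

175


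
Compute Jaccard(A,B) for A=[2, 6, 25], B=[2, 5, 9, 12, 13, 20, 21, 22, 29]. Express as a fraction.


A intersect B = [2]
|A intersect B| = 1
A union B = [2, 5, 6, 9, 12, 13, 20, 21, 22, 25, 29]
|A union B| = 11
Jaccard = 1/11 = 1/11

1/11


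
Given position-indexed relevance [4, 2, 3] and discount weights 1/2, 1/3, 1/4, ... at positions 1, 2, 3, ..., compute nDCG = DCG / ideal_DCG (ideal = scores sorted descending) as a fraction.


Position discount weights w_i = 1/(i+1) for i=1..3:
Weights = [1/2, 1/3, 1/4]
Actual relevance: [4, 2, 3]
DCG = 4/2 + 2/3 + 3/4 = 41/12
Ideal relevance (sorted desc): [4, 3, 2]
Ideal DCG = 4/2 + 3/3 + 2/4 = 7/2
nDCG = DCG / ideal_DCG = 41/12 / 7/2 = 41/42

41/42


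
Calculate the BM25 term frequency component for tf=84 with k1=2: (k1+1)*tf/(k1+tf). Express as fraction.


BM25 TF component = (k1+1)*tf / (k1+tf)
k1 = 2, tf = 84
Numerator = (2+1)*84 = 252
Denominator = 2 + 84 = 86
= 252/86 = 126/43

126/43


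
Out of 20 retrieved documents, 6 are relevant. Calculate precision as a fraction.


Precision = relevant_retrieved / total_retrieved
= 6 / 20
= 6 / (6 + 14)
= 3/10

3/10


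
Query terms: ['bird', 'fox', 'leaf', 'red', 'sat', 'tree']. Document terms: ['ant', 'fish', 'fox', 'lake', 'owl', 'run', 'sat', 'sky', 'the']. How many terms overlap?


Query terms: ['bird', 'fox', 'leaf', 'red', 'sat', 'tree']
Document terms: ['ant', 'fish', 'fox', 'lake', 'owl', 'run', 'sat', 'sky', 'the']
Common terms: ['fox', 'sat']
Overlap count = 2

2


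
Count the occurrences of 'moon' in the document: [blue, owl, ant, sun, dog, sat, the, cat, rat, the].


Document has 10 words
Scanning for 'moon':
Term not found in document
Count = 0

0


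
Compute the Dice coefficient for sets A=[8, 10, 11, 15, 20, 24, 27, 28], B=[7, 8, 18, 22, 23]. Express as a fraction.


A intersect B = [8]
|A intersect B| = 1
|A| = 8, |B| = 5
Dice = 2*1 / (8+5)
= 2 / 13 = 2/13

2/13


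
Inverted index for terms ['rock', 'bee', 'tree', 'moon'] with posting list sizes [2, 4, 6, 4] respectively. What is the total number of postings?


Summing posting list sizes:
'rock': 2 postings
'bee': 4 postings
'tree': 6 postings
'moon': 4 postings
Total = 2 + 4 + 6 + 4 = 16

16


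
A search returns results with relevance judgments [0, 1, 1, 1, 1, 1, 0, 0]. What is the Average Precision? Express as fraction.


Computing P@k for each relevant position:
Position 1: not relevant
Position 2: relevant, P@2 = 1/2 = 1/2
Position 3: relevant, P@3 = 2/3 = 2/3
Position 4: relevant, P@4 = 3/4 = 3/4
Position 5: relevant, P@5 = 4/5 = 4/5
Position 6: relevant, P@6 = 5/6 = 5/6
Position 7: not relevant
Position 8: not relevant
Sum of P@k = 1/2 + 2/3 + 3/4 + 4/5 + 5/6 = 71/20
AP = 71/20 / 5 = 71/100

71/100


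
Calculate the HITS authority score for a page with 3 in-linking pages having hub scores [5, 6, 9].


Authority = sum of hub scores of in-linkers
In-link 1: hub score = 5
In-link 2: hub score = 6
In-link 3: hub score = 9
Authority = 5 + 6 + 9 = 20

20


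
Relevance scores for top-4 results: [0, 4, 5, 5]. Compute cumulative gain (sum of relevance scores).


Cumulative Gain = sum of relevance scores
Position 1: rel=0, running sum=0
Position 2: rel=4, running sum=4
Position 3: rel=5, running sum=9
Position 4: rel=5, running sum=14
CG = 14

14


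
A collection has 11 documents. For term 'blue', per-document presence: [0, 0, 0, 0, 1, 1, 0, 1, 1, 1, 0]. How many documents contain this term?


Checking each document for 'blue':
Doc 1: absent
Doc 2: absent
Doc 3: absent
Doc 4: absent
Doc 5: present
Doc 6: present
Doc 7: absent
Doc 8: present
Doc 9: present
Doc 10: present
Doc 11: absent
df = sum of presences = 0 + 0 + 0 + 0 + 1 + 1 + 0 + 1 + 1 + 1 + 0 = 5

5


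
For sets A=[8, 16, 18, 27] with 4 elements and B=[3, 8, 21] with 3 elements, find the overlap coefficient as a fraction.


A intersect B = [8]
|A intersect B| = 1
min(|A|, |B|) = min(4, 3) = 3
Overlap = 1 / 3 = 1/3

1/3


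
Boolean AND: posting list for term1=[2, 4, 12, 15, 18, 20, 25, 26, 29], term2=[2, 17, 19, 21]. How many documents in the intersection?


Boolean AND: find intersection of posting lists
term1 docs: [2, 4, 12, 15, 18, 20, 25, 26, 29]
term2 docs: [2, 17, 19, 21]
Intersection: [2]
|intersection| = 1

1


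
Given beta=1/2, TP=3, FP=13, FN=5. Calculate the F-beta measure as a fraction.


P = TP/(TP+FP) = 3/16 = 3/16
R = TP/(TP+FN) = 3/8 = 3/8
beta^2 = 1/2^2 = 1/4
(1 + beta^2) = 5/4
Numerator = (1+beta^2)*P*R = 45/512
Denominator = beta^2*P + R = 3/64 + 3/8 = 27/64
F_beta = 5/24

5/24


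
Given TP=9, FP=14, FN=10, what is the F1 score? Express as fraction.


F1 = 2 * P * R / (P + R)
P = TP/(TP+FP) = 9/23 = 9/23
R = TP/(TP+FN) = 9/19 = 9/19
2 * P * R = 2 * 9/23 * 9/19 = 162/437
P + R = 9/23 + 9/19 = 378/437
F1 = 162/437 / 378/437 = 3/7

3/7


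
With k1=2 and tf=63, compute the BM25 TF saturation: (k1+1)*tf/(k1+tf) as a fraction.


BM25 TF component = (k1+1)*tf / (k1+tf)
k1 = 2, tf = 63
Numerator = (2+1)*63 = 189
Denominator = 2 + 63 = 65
= 189/65 = 189/65

189/65


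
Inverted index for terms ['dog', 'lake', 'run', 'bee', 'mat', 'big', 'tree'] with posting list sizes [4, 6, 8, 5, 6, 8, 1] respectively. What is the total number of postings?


Summing posting list sizes:
'dog': 4 postings
'lake': 6 postings
'run': 8 postings
'bee': 5 postings
'mat': 6 postings
'big': 8 postings
'tree': 1 postings
Total = 4 + 6 + 8 + 5 + 6 + 8 + 1 = 38

38


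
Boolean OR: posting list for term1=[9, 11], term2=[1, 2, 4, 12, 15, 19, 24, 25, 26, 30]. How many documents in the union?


Boolean OR: find union of posting lists
term1 docs: [9, 11]
term2 docs: [1, 2, 4, 12, 15, 19, 24, 25, 26, 30]
Union: [1, 2, 4, 9, 11, 12, 15, 19, 24, 25, 26, 30]
|union| = 12

12


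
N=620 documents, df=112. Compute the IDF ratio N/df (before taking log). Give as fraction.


IDF ratio = N / df
= 620 / 112
= 155/28

155/28


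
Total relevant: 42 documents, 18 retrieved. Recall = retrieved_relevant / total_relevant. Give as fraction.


Recall = retrieved_relevant / total_relevant
= 18 / 42
= 18 / (18 + 24)
= 3/7

3/7


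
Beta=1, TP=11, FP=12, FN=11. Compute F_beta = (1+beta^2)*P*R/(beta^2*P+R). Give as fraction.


P = TP/(TP+FP) = 11/23 = 11/23
R = TP/(TP+FN) = 11/22 = 1/2
beta^2 = 1^2 = 1
(1 + beta^2) = 2
Numerator = (1+beta^2)*P*R = 11/23
Denominator = beta^2*P + R = 11/23 + 1/2 = 45/46
F_beta = 22/45

22/45


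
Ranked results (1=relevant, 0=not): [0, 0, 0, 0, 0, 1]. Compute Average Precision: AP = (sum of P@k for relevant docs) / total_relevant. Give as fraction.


Computing P@k for each relevant position:
Position 1: not relevant
Position 2: not relevant
Position 3: not relevant
Position 4: not relevant
Position 5: not relevant
Position 6: relevant, P@6 = 1/6 = 1/6
Sum of P@k = 1/6 = 1/6
AP = 1/6 / 1 = 1/6

1/6


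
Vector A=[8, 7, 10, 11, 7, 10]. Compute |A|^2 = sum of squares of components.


|A|^2 = sum of squared components
A[0]^2 = 8^2 = 64
A[1]^2 = 7^2 = 49
A[2]^2 = 10^2 = 100
A[3]^2 = 11^2 = 121
A[4]^2 = 7^2 = 49
A[5]^2 = 10^2 = 100
Sum = 64 + 49 + 100 + 121 + 49 + 100 = 483

483


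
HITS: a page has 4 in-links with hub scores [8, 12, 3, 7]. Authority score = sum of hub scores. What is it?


Authority = sum of hub scores of in-linkers
In-link 1: hub score = 8
In-link 2: hub score = 12
In-link 3: hub score = 3
In-link 4: hub score = 7
Authority = 8 + 12 + 3 + 7 = 30

30


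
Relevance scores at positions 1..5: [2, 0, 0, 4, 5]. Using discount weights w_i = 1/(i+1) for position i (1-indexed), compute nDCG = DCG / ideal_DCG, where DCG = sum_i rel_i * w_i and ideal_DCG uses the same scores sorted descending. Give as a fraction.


Position discount weights w_i = 1/(i+1) for i=1..5:
Weights = [1/2, 1/3, 1/4, 1/5, 1/6]
Actual relevance: [2, 0, 0, 4, 5]
DCG = 2/2 + 0/3 + 0/4 + 4/5 + 5/6 = 79/30
Ideal relevance (sorted desc): [5, 4, 2, 0, 0]
Ideal DCG = 5/2 + 4/3 + 2/4 + 0/5 + 0/6 = 13/3
nDCG = DCG / ideal_DCG = 79/30 / 13/3 = 79/130

79/130


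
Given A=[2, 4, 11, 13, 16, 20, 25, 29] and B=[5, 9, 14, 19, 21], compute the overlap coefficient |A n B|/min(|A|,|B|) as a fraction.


A intersect B = []
|A intersect B| = 0
min(|A|, |B|) = min(8, 5) = 5
Overlap = 0 / 5 = 0

0


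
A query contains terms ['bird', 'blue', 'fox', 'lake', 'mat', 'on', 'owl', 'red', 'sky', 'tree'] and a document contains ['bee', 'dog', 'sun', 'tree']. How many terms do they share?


Query terms: ['bird', 'blue', 'fox', 'lake', 'mat', 'on', 'owl', 'red', 'sky', 'tree']
Document terms: ['bee', 'dog', 'sun', 'tree']
Common terms: ['tree']
Overlap count = 1

1


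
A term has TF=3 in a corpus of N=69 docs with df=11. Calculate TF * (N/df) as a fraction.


TF * (N/df)
= 3 * (69/11)
= 3 * 69/11
= 207/11

207/11


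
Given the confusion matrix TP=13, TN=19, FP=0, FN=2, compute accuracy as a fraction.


Accuracy = (TP + TN) / (TP + TN + FP + FN)
TP + TN = 13 + 19 = 32
Total = 13 + 19 + 0 + 2 = 34
Accuracy = 32 / 34 = 16/17

16/17


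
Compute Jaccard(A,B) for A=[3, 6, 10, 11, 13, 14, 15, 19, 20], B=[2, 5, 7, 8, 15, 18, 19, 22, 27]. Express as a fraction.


A intersect B = [15, 19]
|A intersect B| = 2
A union B = [2, 3, 5, 6, 7, 8, 10, 11, 13, 14, 15, 18, 19, 20, 22, 27]
|A union B| = 16
Jaccard = 2/16 = 1/8

1/8


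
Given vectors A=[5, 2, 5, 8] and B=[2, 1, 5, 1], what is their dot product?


Dot product = sum of element-wise products
A[0]*B[0] = 5*2 = 10
A[1]*B[1] = 2*1 = 2
A[2]*B[2] = 5*5 = 25
A[3]*B[3] = 8*1 = 8
Sum = 10 + 2 + 25 + 8 = 45

45


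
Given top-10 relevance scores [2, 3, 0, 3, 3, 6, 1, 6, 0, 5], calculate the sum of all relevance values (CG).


Cumulative Gain = sum of relevance scores
Position 1: rel=2, running sum=2
Position 2: rel=3, running sum=5
Position 3: rel=0, running sum=5
Position 4: rel=3, running sum=8
Position 5: rel=3, running sum=11
Position 6: rel=6, running sum=17
Position 7: rel=1, running sum=18
Position 8: rel=6, running sum=24
Position 9: rel=0, running sum=24
Position 10: rel=5, running sum=29
CG = 29

29


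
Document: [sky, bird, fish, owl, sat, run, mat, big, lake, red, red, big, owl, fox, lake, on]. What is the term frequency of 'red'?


Document has 16 words
Scanning for 'red':
Found at positions: [9, 10]
Count = 2

2


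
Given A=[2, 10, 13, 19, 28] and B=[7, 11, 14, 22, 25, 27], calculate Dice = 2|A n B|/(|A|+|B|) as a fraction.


A intersect B = []
|A intersect B| = 0
|A| = 5, |B| = 6
Dice = 2*0 / (5+6)
= 0 / 11 = 0

0


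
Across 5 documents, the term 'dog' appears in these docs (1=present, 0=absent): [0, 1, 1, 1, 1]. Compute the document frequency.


Checking each document for 'dog':
Doc 1: absent
Doc 2: present
Doc 3: present
Doc 4: present
Doc 5: present
df = sum of presences = 0 + 1 + 1 + 1 + 1 = 4

4


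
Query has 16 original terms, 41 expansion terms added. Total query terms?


Original terms: 16
Expansion terms: 41
Total = 16 + 41 = 57

57


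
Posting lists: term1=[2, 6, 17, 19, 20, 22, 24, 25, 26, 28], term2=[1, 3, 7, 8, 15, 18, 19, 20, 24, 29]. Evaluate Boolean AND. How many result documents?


Boolean AND: find intersection of posting lists
term1 docs: [2, 6, 17, 19, 20, 22, 24, 25, 26, 28]
term2 docs: [1, 3, 7, 8, 15, 18, 19, 20, 24, 29]
Intersection: [19, 20, 24]
|intersection| = 3

3


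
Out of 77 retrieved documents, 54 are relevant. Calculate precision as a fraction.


Precision = relevant_retrieved / total_retrieved
= 54 / 77
= 54 / (54 + 23)
= 54/77

54/77


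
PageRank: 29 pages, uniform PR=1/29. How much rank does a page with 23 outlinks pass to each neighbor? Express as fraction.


Initial PR = 1/29 = 1/29
Outlinks = 23
Contribution per link = PR / outlinks
= 1/29 / 23
= 1/667

1/667


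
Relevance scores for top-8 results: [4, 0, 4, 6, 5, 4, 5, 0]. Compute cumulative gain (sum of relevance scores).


Cumulative Gain = sum of relevance scores
Position 1: rel=4, running sum=4
Position 2: rel=0, running sum=4
Position 3: rel=4, running sum=8
Position 4: rel=6, running sum=14
Position 5: rel=5, running sum=19
Position 6: rel=4, running sum=23
Position 7: rel=5, running sum=28
Position 8: rel=0, running sum=28
CG = 28

28


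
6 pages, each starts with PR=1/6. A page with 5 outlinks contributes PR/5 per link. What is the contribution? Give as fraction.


Initial PR = 1/6 = 1/6
Outlinks = 5
Contribution per link = PR / outlinks
= 1/6 / 5
= 1/30

1/30


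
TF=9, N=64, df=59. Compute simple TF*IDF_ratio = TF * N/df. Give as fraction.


TF * (N/df)
= 9 * (64/59)
= 9 * 64/59
= 576/59

576/59


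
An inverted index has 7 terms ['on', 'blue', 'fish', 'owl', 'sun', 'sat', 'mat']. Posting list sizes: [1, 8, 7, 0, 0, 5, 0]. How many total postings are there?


Summing posting list sizes:
'on': 1 postings
'blue': 8 postings
'fish': 7 postings
'owl': 0 postings
'sun': 0 postings
'sat': 5 postings
'mat': 0 postings
Total = 1 + 8 + 7 + 0 + 0 + 5 + 0 = 21

21


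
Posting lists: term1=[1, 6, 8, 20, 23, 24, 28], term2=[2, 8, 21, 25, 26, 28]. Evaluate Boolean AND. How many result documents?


Boolean AND: find intersection of posting lists
term1 docs: [1, 6, 8, 20, 23, 24, 28]
term2 docs: [2, 8, 21, 25, 26, 28]
Intersection: [8, 28]
|intersection| = 2

2


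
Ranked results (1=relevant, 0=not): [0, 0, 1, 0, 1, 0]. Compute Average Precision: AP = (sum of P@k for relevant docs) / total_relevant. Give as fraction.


Computing P@k for each relevant position:
Position 1: not relevant
Position 2: not relevant
Position 3: relevant, P@3 = 1/3 = 1/3
Position 4: not relevant
Position 5: relevant, P@5 = 2/5 = 2/5
Position 6: not relevant
Sum of P@k = 1/3 + 2/5 = 11/15
AP = 11/15 / 2 = 11/30

11/30


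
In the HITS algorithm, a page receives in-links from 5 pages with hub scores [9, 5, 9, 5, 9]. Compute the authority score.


Authority = sum of hub scores of in-linkers
In-link 1: hub score = 9
In-link 2: hub score = 5
In-link 3: hub score = 9
In-link 4: hub score = 5
In-link 5: hub score = 9
Authority = 9 + 5 + 9 + 5 + 9 = 37

37


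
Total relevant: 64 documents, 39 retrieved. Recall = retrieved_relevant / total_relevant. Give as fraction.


Recall = retrieved_relevant / total_relevant
= 39 / 64
= 39 / (39 + 25)
= 39/64

39/64


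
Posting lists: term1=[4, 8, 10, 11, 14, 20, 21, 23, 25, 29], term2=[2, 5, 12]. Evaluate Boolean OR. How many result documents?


Boolean OR: find union of posting lists
term1 docs: [4, 8, 10, 11, 14, 20, 21, 23, 25, 29]
term2 docs: [2, 5, 12]
Union: [2, 4, 5, 8, 10, 11, 12, 14, 20, 21, 23, 25, 29]
|union| = 13

13


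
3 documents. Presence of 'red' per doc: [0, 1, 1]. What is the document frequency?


Checking each document for 'red':
Doc 1: absent
Doc 2: present
Doc 3: present
df = sum of presences = 0 + 1 + 1 = 2

2


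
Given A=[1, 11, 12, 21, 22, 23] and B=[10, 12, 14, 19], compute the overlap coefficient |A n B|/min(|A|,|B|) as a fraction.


A intersect B = [12]
|A intersect B| = 1
min(|A|, |B|) = min(6, 4) = 4
Overlap = 1 / 4 = 1/4

1/4


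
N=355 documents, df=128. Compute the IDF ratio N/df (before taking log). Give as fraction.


IDF ratio = N / df
= 355 / 128
= 355/128

355/128


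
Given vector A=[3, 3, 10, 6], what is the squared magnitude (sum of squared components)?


|A|^2 = sum of squared components
A[0]^2 = 3^2 = 9
A[1]^2 = 3^2 = 9
A[2]^2 = 10^2 = 100
A[3]^2 = 6^2 = 36
Sum = 9 + 9 + 100 + 36 = 154

154


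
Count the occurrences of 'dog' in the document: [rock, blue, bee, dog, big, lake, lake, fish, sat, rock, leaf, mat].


Document has 12 words
Scanning for 'dog':
Found at positions: [3]
Count = 1

1


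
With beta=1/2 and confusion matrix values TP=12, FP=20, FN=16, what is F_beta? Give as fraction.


P = TP/(TP+FP) = 12/32 = 3/8
R = TP/(TP+FN) = 12/28 = 3/7
beta^2 = 1/2^2 = 1/4
(1 + beta^2) = 5/4
Numerator = (1+beta^2)*P*R = 45/224
Denominator = beta^2*P + R = 3/32 + 3/7 = 117/224
F_beta = 5/13

5/13


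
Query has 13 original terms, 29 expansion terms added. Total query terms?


Original terms: 13
Expansion terms: 29
Total = 13 + 29 = 42

42


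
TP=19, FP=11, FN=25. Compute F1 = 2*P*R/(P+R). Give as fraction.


F1 = 2 * P * R / (P + R)
P = TP/(TP+FP) = 19/30 = 19/30
R = TP/(TP+FN) = 19/44 = 19/44
2 * P * R = 2 * 19/30 * 19/44 = 361/660
P + R = 19/30 + 19/44 = 703/660
F1 = 361/660 / 703/660 = 19/37

19/37


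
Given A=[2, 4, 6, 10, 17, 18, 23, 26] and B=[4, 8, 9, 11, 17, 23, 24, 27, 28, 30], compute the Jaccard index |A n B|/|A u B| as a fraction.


A intersect B = [4, 17, 23]
|A intersect B| = 3
A union B = [2, 4, 6, 8, 9, 10, 11, 17, 18, 23, 24, 26, 27, 28, 30]
|A union B| = 15
Jaccard = 3/15 = 1/5

1/5


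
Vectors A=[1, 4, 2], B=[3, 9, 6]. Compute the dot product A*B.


Dot product = sum of element-wise products
A[0]*B[0] = 1*3 = 3
A[1]*B[1] = 4*9 = 36
A[2]*B[2] = 2*6 = 12
Sum = 3 + 36 + 12 = 51

51


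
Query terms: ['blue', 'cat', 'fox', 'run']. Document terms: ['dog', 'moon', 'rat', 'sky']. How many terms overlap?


Query terms: ['blue', 'cat', 'fox', 'run']
Document terms: ['dog', 'moon', 'rat', 'sky']
Common terms: []
Overlap count = 0

0


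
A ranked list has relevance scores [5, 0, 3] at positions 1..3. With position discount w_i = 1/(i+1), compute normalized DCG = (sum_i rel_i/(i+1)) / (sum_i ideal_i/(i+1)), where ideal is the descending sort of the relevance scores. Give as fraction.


Position discount weights w_i = 1/(i+1) for i=1..3:
Weights = [1/2, 1/3, 1/4]
Actual relevance: [5, 0, 3]
DCG = 5/2 + 0/3 + 3/4 = 13/4
Ideal relevance (sorted desc): [5, 3, 0]
Ideal DCG = 5/2 + 3/3 + 0/4 = 7/2
nDCG = DCG / ideal_DCG = 13/4 / 7/2 = 13/14

13/14


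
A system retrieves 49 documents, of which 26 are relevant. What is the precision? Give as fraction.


Precision = relevant_retrieved / total_retrieved
= 26 / 49
= 26 / (26 + 23)
= 26/49

26/49


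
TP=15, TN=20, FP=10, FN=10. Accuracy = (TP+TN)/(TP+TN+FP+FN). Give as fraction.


Accuracy = (TP + TN) / (TP + TN + FP + FN)
TP + TN = 15 + 20 = 35
Total = 15 + 20 + 10 + 10 = 55
Accuracy = 35 / 55 = 7/11

7/11


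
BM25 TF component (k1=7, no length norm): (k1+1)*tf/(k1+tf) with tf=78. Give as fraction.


BM25 TF component = (k1+1)*tf / (k1+tf)
k1 = 7, tf = 78
Numerator = (7+1)*78 = 624
Denominator = 7 + 78 = 85
= 624/85 = 624/85

624/85


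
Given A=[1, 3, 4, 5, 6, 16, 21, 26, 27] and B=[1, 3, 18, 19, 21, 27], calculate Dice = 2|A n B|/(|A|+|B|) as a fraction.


A intersect B = [1, 3, 21, 27]
|A intersect B| = 4
|A| = 9, |B| = 6
Dice = 2*4 / (9+6)
= 8 / 15 = 8/15

8/15


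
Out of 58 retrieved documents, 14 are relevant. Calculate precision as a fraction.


Precision = relevant_retrieved / total_retrieved
= 14 / 58
= 14 / (14 + 44)
= 7/29

7/29


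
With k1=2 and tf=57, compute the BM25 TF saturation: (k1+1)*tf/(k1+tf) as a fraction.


BM25 TF component = (k1+1)*tf / (k1+tf)
k1 = 2, tf = 57
Numerator = (2+1)*57 = 171
Denominator = 2 + 57 = 59
= 171/59 = 171/59

171/59


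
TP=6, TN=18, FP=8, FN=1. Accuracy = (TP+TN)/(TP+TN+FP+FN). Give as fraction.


Accuracy = (TP + TN) / (TP + TN + FP + FN)
TP + TN = 6 + 18 = 24
Total = 6 + 18 + 8 + 1 = 33
Accuracy = 24 / 33 = 8/11

8/11


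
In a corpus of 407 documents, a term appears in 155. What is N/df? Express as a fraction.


IDF ratio = N / df
= 407 / 155
= 407/155

407/155


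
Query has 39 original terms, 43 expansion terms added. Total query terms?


Original terms: 39
Expansion terms: 43
Total = 39 + 43 = 82

82


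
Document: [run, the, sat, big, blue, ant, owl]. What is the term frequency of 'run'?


Document has 7 words
Scanning for 'run':
Found at positions: [0]
Count = 1

1


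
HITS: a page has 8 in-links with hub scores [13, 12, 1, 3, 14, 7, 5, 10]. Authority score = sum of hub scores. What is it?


Authority = sum of hub scores of in-linkers
In-link 1: hub score = 13
In-link 2: hub score = 12
In-link 3: hub score = 1
In-link 4: hub score = 3
In-link 5: hub score = 14
In-link 6: hub score = 7
In-link 7: hub score = 5
In-link 8: hub score = 10
Authority = 13 + 12 + 1 + 3 + 14 + 7 + 5 + 10 = 65

65


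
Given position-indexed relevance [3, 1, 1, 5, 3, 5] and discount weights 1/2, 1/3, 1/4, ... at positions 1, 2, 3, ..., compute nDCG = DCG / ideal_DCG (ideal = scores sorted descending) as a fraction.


Position discount weights w_i = 1/(i+1) for i=1..6:
Weights = [1/2, 1/3, 1/4, 1/5, 1/6, 1/7]
Actual relevance: [3, 1, 1, 5, 3, 5]
DCG = 3/2 + 1/3 + 1/4 + 5/5 + 3/6 + 5/7 = 361/84
Ideal relevance (sorted desc): [5, 5, 3, 3, 1, 1]
Ideal DCG = 5/2 + 5/3 + 3/4 + 3/5 + 1/6 + 1/7 = 2447/420
nDCG = DCG / ideal_DCG = 361/84 / 2447/420 = 1805/2447

1805/2447


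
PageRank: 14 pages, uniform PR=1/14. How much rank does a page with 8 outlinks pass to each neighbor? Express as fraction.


Initial PR = 1/14 = 1/14
Outlinks = 8
Contribution per link = PR / outlinks
= 1/14 / 8
= 1/112

1/112


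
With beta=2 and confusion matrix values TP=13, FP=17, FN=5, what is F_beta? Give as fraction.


P = TP/(TP+FP) = 13/30 = 13/30
R = TP/(TP+FN) = 13/18 = 13/18
beta^2 = 2^2 = 4
(1 + beta^2) = 5
Numerator = (1+beta^2)*P*R = 169/108
Denominator = beta^2*P + R = 26/15 + 13/18 = 221/90
F_beta = 65/102

65/102


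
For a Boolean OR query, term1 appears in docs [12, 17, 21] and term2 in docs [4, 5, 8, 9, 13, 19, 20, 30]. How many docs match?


Boolean OR: find union of posting lists
term1 docs: [12, 17, 21]
term2 docs: [4, 5, 8, 9, 13, 19, 20, 30]
Union: [4, 5, 8, 9, 12, 13, 17, 19, 20, 21, 30]
|union| = 11

11


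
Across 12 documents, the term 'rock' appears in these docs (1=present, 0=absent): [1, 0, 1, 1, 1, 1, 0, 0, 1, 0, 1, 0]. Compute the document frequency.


Checking each document for 'rock':
Doc 1: present
Doc 2: absent
Doc 3: present
Doc 4: present
Doc 5: present
Doc 6: present
Doc 7: absent
Doc 8: absent
Doc 9: present
Doc 10: absent
Doc 11: present
Doc 12: absent
df = sum of presences = 1 + 0 + 1 + 1 + 1 + 1 + 0 + 0 + 1 + 0 + 1 + 0 = 7

7


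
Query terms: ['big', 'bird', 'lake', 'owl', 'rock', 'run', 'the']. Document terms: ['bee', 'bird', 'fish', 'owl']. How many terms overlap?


Query terms: ['big', 'bird', 'lake', 'owl', 'rock', 'run', 'the']
Document terms: ['bee', 'bird', 'fish', 'owl']
Common terms: ['bird', 'owl']
Overlap count = 2

2


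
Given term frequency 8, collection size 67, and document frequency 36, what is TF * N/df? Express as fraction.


TF * (N/df)
= 8 * (67/36)
= 8 * 67/36
= 134/9

134/9


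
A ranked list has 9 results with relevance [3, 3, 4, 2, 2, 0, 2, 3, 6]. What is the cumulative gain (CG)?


Cumulative Gain = sum of relevance scores
Position 1: rel=3, running sum=3
Position 2: rel=3, running sum=6
Position 3: rel=4, running sum=10
Position 4: rel=2, running sum=12
Position 5: rel=2, running sum=14
Position 6: rel=0, running sum=14
Position 7: rel=2, running sum=16
Position 8: rel=3, running sum=19
Position 9: rel=6, running sum=25
CG = 25

25


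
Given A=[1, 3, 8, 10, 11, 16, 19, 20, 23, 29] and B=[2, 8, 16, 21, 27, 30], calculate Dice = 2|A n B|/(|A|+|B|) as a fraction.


A intersect B = [8, 16]
|A intersect B| = 2
|A| = 10, |B| = 6
Dice = 2*2 / (10+6)
= 4 / 16 = 1/4

1/4


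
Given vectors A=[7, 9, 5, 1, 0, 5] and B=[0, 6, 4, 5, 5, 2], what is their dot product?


Dot product = sum of element-wise products
A[0]*B[0] = 7*0 = 0
A[1]*B[1] = 9*6 = 54
A[2]*B[2] = 5*4 = 20
A[3]*B[3] = 1*5 = 5
A[4]*B[4] = 0*5 = 0
A[5]*B[5] = 5*2 = 10
Sum = 0 + 54 + 20 + 5 + 0 + 10 = 89

89


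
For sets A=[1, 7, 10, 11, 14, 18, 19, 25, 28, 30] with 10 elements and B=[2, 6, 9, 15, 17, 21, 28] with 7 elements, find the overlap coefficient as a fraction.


A intersect B = [28]
|A intersect B| = 1
min(|A|, |B|) = min(10, 7) = 7
Overlap = 1 / 7 = 1/7

1/7


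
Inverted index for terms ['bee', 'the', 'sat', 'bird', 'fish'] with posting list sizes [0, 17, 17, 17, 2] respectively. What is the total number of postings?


Summing posting list sizes:
'bee': 0 postings
'the': 17 postings
'sat': 17 postings
'bird': 17 postings
'fish': 2 postings
Total = 0 + 17 + 17 + 17 + 2 = 53

53


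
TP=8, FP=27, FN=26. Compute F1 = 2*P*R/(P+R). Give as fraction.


F1 = 2 * P * R / (P + R)
P = TP/(TP+FP) = 8/35 = 8/35
R = TP/(TP+FN) = 8/34 = 4/17
2 * P * R = 2 * 8/35 * 4/17 = 64/595
P + R = 8/35 + 4/17 = 276/595
F1 = 64/595 / 276/595 = 16/69

16/69


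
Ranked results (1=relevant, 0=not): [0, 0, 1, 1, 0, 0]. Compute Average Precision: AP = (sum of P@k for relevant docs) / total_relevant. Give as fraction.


Computing P@k for each relevant position:
Position 1: not relevant
Position 2: not relevant
Position 3: relevant, P@3 = 1/3 = 1/3
Position 4: relevant, P@4 = 2/4 = 1/2
Position 5: not relevant
Position 6: not relevant
Sum of P@k = 1/3 + 1/2 = 5/6
AP = 5/6 / 2 = 5/12

5/12


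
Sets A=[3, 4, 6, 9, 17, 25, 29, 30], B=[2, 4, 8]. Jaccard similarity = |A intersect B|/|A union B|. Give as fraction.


A intersect B = [4]
|A intersect B| = 1
A union B = [2, 3, 4, 6, 8, 9, 17, 25, 29, 30]
|A union B| = 10
Jaccard = 1/10 = 1/10

1/10


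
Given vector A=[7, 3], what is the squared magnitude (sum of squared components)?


|A|^2 = sum of squared components
A[0]^2 = 7^2 = 49
A[1]^2 = 3^2 = 9
Sum = 49 + 9 = 58

58


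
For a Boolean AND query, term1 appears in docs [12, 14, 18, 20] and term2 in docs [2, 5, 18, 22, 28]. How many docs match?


Boolean AND: find intersection of posting lists
term1 docs: [12, 14, 18, 20]
term2 docs: [2, 5, 18, 22, 28]
Intersection: [18]
|intersection| = 1

1


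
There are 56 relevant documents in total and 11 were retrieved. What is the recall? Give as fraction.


Recall = retrieved_relevant / total_relevant
= 11 / 56
= 11 / (11 + 45)
= 11/56

11/56


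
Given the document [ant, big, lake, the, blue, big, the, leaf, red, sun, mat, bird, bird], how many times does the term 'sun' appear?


Document has 13 words
Scanning for 'sun':
Found at positions: [9]
Count = 1

1


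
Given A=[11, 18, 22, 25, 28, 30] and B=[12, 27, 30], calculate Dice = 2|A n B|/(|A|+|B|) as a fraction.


A intersect B = [30]
|A intersect B| = 1
|A| = 6, |B| = 3
Dice = 2*1 / (6+3)
= 2 / 9 = 2/9

2/9


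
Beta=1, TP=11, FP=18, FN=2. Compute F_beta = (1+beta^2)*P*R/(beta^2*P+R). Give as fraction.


P = TP/(TP+FP) = 11/29 = 11/29
R = TP/(TP+FN) = 11/13 = 11/13
beta^2 = 1^2 = 1
(1 + beta^2) = 2
Numerator = (1+beta^2)*P*R = 242/377
Denominator = beta^2*P + R = 11/29 + 11/13 = 462/377
F_beta = 11/21

11/21


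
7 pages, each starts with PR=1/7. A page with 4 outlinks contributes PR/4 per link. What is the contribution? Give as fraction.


Initial PR = 1/7 = 1/7
Outlinks = 4
Contribution per link = PR / outlinks
= 1/7 / 4
= 1/28

1/28


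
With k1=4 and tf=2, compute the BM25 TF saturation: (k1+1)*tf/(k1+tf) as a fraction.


BM25 TF component = (k1+1)*tf / (k1+tf)
k1 = 4, tf = 2
Numerator = (4+1)*2 = 10
Denominator = 4 + 2 = 6
= 10/6 = 5/3

5/3
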